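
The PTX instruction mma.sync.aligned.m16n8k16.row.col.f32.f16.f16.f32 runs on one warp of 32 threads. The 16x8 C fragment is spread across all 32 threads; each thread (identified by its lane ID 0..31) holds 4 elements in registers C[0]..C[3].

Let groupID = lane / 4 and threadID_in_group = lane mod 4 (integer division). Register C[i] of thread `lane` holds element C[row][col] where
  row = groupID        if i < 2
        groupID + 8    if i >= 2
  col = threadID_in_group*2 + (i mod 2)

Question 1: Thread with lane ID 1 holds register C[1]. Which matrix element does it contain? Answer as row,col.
0,3

L=1=>grp=1>>2=0, tig=1&3=1
[1]=>row 0+0=0  col 1·2+1=3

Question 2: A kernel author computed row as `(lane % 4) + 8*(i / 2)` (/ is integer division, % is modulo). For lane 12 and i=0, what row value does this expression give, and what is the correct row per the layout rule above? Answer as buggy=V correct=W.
buggy=0 correct=3

`(lane % 4) + 8*(i / 2)`[12,0]=>0
lane 12: grp=3 (12/4), tig=0 (12%4)
i=0: r=3+0=3, c=0*2+0=0
row: 0 vs 3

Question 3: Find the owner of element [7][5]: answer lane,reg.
30,1

r=7->g=7,rb=0  c=5->t=2,b0=1
L=7*4+2=30  i=0*2+1=1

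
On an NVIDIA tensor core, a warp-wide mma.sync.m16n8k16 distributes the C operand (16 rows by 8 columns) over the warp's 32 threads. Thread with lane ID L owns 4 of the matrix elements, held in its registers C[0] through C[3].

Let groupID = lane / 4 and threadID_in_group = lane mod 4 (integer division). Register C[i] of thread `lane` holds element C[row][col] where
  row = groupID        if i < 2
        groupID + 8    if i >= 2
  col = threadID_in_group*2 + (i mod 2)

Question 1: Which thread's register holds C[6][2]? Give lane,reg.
r=6→G=6,rhi=0  c=2→T=1,p=0
L=6*4+1=25  i=0*2+0=0

25,0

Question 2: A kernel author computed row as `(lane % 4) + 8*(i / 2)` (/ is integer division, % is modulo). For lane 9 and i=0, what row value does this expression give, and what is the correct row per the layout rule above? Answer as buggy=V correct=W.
`(lane % 4) + 8*(i / 2)`[9,0]→1
lane 9→9/4=2, 9 mod 4=1
i=0  r:2+0→2  c:2·1+0→2
row: 1 vs 2

buggy=1 correct=2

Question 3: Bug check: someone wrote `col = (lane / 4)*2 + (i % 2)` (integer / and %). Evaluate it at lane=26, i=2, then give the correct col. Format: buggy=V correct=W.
`(lane / 4)*2 + (i % 2)`[26,2]->12
26: g=6,t=2
[2] (6+8,2*2+0) = (14,4)
col: 12 vs 4

buggy=12 correct=4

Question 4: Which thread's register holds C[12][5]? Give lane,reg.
18,3

r: 12->gid=4,r8=1  c: 5->tid=2,i&1=1
L=4*4+2=18  i=1*2+1=3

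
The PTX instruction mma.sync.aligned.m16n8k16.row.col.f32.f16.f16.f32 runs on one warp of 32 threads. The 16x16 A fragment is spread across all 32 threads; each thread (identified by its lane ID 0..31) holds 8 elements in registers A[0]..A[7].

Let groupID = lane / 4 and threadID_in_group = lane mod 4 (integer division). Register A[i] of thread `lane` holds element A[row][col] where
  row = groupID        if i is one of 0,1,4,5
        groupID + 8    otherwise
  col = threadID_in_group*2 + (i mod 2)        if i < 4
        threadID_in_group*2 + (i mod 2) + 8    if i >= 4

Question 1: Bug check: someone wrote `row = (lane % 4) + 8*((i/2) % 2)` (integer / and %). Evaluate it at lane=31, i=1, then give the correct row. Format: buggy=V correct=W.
buggy=3 correct=7

`(lane % 4) + 8*((i/2) % 2)`[31,1]=>3
lane 31=>31/4=7, 31 mod 4=3
i=1  r:7+0=>7  c:2·3+1+0=>7
row: 3 vs 7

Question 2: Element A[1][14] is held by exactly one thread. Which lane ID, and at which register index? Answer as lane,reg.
r=1->g=1,rb=0  c=14->cb=1,t=3,b0=0
L=1*4+3=7  i=1*4+0*2+0=4

7,4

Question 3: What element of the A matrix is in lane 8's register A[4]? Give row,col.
L=8⇒gr=8>>2=2, th=8&3=0
[4]⇒row 2+0=2  col 0·2+0+8=8

2,8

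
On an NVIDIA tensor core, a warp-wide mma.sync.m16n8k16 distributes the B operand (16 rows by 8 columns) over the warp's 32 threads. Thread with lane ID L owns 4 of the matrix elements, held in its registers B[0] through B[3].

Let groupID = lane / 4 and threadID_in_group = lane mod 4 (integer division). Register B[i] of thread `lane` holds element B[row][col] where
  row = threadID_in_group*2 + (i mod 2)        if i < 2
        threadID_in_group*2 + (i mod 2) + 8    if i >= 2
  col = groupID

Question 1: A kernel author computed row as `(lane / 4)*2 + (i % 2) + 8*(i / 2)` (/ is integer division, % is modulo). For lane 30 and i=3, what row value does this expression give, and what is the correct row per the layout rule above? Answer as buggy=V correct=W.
`(lane / 4)*2 + (i % 2) + 8*(i / 2)`[30,3]→23
lane 30→30/4=7, 30 mod 4=2
i=3  r:2·2+1+8→13  c:7
row: 23 vs 13

buggy=23 correct=13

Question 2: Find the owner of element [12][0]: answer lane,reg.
c=0→G=0  r=12→rhi=1,T=2,p=0
L=0*4+2=2  i=1*2+0=2

2,2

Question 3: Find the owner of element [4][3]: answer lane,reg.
14,0

c=3⇒gr=3  r=4⇒Rb=0,th=2,odd=0
L=3*4+2=14  i=0*2+0=0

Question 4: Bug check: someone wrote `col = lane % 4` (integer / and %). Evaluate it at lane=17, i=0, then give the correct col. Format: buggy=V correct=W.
buggy=1 correct=4

`lane % 4`[17,0]->1
lane 17->17/4=4, 17 mod 4=1
i=0  r:2·1+0+0->2  c:4
col: 1 vs 4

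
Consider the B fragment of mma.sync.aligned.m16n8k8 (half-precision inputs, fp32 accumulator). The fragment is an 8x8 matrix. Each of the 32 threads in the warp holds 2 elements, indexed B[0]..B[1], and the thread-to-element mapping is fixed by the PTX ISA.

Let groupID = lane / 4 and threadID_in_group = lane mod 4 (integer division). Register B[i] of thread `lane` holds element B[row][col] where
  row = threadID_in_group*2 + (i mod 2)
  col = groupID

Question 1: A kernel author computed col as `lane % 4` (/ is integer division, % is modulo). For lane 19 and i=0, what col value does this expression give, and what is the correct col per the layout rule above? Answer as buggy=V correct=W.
`lane % 4`[19,0]→3
19: G=4,T=3
[0] (3*2+0,4) = (6,4)
col: 3 vs 4

buggy=3 correct=4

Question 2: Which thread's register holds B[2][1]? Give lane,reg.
c=1→G=1  r=2→T=1,p=0
L=1*4+1=5  i=0=0

5,0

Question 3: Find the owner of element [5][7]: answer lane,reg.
c:7=>grp=7  r:5=>tig=2,lo=1
L=7*4+2=30  i=1=1

30,1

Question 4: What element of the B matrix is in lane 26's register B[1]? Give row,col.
5,6

lane 26→26/4=6, 26 mod 4=2
i=1  r:2·2+1→5  c:6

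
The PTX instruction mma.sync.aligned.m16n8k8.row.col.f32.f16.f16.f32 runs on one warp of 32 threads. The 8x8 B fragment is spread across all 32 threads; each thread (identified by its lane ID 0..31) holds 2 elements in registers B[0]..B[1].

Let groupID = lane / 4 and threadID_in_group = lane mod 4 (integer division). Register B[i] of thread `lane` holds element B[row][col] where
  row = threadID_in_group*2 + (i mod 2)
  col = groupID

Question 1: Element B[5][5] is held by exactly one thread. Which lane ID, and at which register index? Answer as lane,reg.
c=5⇒gr=5  r=5⇒th=2,odd=1
L=5*4+2=22  i=1=1

22,1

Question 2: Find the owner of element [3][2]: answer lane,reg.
c: 2->gid=2  r: 3->tid=1,i&1=1
L=2*4+1=9  i=1=1

9,1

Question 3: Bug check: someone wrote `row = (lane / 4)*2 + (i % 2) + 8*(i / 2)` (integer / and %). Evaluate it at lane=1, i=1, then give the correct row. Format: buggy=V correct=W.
`(lane / 4)*2 + (i % 2) + 8*(i / 2)`[1,1]->1
L=1->gid=1>>2=0, tid=1&3=1
[1]->row 1·2+1=3  col gid=0
row: 1 vs 3

buggy=1 correct=3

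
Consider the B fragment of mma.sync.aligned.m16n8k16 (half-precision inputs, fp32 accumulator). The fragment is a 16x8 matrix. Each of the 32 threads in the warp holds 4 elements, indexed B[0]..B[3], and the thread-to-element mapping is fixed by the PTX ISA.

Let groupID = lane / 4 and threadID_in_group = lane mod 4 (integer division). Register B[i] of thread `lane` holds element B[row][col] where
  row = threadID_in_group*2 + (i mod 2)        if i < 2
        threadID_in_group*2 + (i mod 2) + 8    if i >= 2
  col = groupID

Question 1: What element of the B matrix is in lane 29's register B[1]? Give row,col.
L=29->g=29>>2=7, t=29&3=1
[1]->row 1·2+1+0=3  col g=7

3,7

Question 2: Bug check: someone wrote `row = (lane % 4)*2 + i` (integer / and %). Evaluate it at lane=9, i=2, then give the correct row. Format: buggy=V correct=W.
buggy=4 correct=10

`(lane % 4)*2 + i`[9,2]⇒4
L=9⇒gr=9>>2=2, th=9&3=1
[2]⇒row 1·2+0+8=10  col gr=2
row: 4 vs 10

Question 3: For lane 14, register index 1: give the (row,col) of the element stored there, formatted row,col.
5,3

lane 14: G=3 (14/4), T=2 (14%4)
i=1: r=2*2+1+0=5, c=G=3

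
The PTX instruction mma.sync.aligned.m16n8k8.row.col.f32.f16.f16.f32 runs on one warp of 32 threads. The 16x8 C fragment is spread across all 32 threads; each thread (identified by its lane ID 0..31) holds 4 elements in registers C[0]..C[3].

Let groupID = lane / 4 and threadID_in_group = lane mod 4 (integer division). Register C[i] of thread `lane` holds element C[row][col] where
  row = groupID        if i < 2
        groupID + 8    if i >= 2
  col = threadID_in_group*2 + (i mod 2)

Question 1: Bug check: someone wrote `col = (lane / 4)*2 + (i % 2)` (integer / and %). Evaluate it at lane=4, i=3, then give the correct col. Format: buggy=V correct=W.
buggy=3 correct=1

`(lane / 4)*2 + (i % 2)`[4,3]->3
4: g=1,t=0
[3] (1+8,0*2+1) = (9,1)
col: 3 vs 1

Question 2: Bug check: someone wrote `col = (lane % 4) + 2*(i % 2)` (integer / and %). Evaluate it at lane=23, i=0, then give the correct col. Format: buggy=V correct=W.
buggy=3 correct=6

`(lane % 4) + 2*(i % 2)`[23,0]→3
23: G=5,T=3
[0] (5+0,3*2+0) = (5,6)
col: 3 vs 6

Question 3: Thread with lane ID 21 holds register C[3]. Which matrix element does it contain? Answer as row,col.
13,3

lane 21: grp=5 (21/4), tig=1 (21%4)
i=3: r=5+8=13, c=1*2+1=3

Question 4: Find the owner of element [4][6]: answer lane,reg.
19,0

r=4→G=4,rhi=0  c=6→T=3,p=0
L=4*4+3=19  i=0*2+0=0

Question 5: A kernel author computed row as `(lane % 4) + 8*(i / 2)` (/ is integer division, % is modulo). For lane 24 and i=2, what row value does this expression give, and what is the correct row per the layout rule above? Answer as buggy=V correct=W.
buggy=8 correct=14

`(lane % 4) + 8*(i / 2)`[24,2]⇒8
lane 24: gr=6 (24/4), th=0 (24%4)
i=2: r=6+8=14, c=0*2+0=0
row: 8 vs 14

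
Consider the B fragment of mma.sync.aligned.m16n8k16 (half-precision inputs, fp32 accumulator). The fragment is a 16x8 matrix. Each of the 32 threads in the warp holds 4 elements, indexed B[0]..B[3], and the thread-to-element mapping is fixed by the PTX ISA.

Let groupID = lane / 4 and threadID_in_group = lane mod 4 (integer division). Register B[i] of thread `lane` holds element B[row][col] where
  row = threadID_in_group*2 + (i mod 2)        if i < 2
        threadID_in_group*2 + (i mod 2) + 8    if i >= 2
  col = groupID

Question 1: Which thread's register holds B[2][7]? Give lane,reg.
c=7⇒gr=7  r=2⇒Rb=0,th=1,odd=0
L=7*4+1=29  i=0*2+0=0

29,0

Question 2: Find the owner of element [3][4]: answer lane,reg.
c=4->g=4  r=3->rb=0,t=1,b0=1
L=4*4+1=17  i=0*2+1=1

17,1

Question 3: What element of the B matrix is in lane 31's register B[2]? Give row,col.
lane 31: G=7 (31/4), T=3 (31%4)
i=2: r=3*2+0+8=14, c=G=7

14,7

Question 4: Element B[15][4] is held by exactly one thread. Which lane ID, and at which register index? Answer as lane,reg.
19,3

c:4=>grp=4  r:15=>rB=1,tig=3,lo=1
L=4*4+3=19  i=1*2+1=3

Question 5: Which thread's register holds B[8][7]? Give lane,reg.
c:7=>grp=7  r:8=>rB=1,tig=0,lo=0
L=7*4+0=28  i=1*2+0=2

28,2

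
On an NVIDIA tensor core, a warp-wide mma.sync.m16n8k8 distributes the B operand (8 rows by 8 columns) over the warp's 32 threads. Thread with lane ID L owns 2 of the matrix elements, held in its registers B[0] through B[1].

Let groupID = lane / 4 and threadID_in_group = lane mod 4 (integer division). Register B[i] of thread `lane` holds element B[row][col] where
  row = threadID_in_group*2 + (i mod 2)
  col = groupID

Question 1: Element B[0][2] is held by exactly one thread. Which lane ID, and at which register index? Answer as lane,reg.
c:2=>grp=2  r:0=>tig=0,lo=0
L=2*4+0=8  i=0=0

8,0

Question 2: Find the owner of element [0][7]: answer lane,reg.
28,0

c:7=>grp=7  r:0=>tig=0,lo=0
L=7*4+0=28  i=0=0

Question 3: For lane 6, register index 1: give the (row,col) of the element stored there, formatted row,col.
lane 6: gid=1 (6/4), tid=2 (6%4)
i=1: r=2*2+1=5, c=gid=1

5,1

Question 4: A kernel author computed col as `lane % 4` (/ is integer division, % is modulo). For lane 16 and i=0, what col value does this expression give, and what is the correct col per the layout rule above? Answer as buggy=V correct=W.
`lane % 4`[16,0]=>0
lane 16: grp=4 (16/4), tig=0 (16%4)
i=0: r=0*2+0=0, c=grp=4
col: 0 vs 4

buggy=0 correct=4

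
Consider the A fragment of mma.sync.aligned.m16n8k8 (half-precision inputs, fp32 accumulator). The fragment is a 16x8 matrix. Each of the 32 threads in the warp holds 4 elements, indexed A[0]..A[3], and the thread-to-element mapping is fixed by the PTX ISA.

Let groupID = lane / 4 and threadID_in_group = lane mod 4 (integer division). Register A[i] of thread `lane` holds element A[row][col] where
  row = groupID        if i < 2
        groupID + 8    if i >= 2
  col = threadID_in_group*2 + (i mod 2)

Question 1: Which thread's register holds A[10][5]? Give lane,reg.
10,3

r: 10->gid=2,r8=1  c: 5->tid=2,i&1=1
L=2*4+2=10  i=1*2+1=3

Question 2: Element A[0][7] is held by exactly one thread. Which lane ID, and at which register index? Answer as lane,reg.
r: 0->gid=0,r8=0  c: 7->tid=3,i&1=1
L=0*4+3=3  i=0*2+1=1

3,1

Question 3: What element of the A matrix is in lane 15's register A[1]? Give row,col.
15: gid=3,tid=3
[1] (3+0,3*2+1) = (3,7)

3,7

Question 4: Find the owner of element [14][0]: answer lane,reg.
r: 14->gid=6,r8=1  c: 0->tid=0,i&1=0
L=6*4+0=24  i=1*2+0=2

24,2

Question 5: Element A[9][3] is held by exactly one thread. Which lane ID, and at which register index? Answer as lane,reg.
5,3

r=9->g=1,rb=1  c=3->t=1,b0=1
L=1*4+1=5  i=1*2+1=3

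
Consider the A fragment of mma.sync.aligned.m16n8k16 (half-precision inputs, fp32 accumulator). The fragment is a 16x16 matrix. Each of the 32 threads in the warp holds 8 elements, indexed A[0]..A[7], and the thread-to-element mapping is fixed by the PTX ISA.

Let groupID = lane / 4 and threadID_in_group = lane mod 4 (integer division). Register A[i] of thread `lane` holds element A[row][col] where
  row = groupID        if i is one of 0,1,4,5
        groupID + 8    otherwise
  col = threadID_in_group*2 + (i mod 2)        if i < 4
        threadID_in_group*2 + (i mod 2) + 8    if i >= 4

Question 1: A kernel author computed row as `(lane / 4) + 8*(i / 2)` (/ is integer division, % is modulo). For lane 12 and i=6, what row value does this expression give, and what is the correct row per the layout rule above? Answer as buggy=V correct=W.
buggy=27 correct=11

`(lane / 4) + 8*(i / 2)`[12,6]⇒27
L=12⇒gr=12>>2=3, th=12&3=0
[6]⇒row 3+8=11  col 0·2+0+8=8
row: 27 vs 11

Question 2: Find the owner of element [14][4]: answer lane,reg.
26,2

r=14→G=6,rhi=1  c=4→chi=0,T=2,p=0
L=6*4+2=26  i=0*4+1*2+0=2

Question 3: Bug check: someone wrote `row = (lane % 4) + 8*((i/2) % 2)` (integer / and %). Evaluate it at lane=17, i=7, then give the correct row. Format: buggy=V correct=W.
buggy=9 correct=12

`(lane % 4) + 8*((i/2) % 2)`[17,7]->9
17: gid=4,tid=1
[7] (4+8,1*2+1+8) = (12,11)
row: 9 vs 12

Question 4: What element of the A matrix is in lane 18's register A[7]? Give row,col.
12,13

L=18->gid=18>>2=4, tid=18&3=2
[7]->row 4+8=12  col 2·2+1+8=13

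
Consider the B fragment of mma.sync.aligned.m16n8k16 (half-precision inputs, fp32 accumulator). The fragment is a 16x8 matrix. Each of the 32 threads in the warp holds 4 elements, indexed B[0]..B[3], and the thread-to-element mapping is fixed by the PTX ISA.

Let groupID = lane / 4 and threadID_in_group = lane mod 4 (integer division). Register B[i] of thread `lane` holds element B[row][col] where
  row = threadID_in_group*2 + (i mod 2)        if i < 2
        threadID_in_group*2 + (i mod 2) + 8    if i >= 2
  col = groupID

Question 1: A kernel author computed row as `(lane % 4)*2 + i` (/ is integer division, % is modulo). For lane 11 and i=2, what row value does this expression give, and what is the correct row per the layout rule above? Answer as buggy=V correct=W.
`(lane % 4)*2 + i`[11,2]->8
lane 11: gid=2 (11/4), tid=3 (11%4)
i=2: r=3*2+0+8=14, c=gid=2
row: 8 vs 14

buggy=8 correct=14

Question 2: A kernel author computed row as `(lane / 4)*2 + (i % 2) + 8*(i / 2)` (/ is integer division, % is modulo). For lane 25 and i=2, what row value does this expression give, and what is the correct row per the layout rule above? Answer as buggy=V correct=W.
buggy=20 correct=10

`(lane / 4)*2 + (i % 2) + 8*(i / 2)`[25,2]->20
lane 25->25/4=6, 25 mod 4=1
i=2  r:2·1+0+8->10  c:6
row: 20 vs 10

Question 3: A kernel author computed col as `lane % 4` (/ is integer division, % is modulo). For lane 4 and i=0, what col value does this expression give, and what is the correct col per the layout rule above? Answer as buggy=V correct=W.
buggy=0 correct=1

`lane % 4`[4,0]->0
4: gid=1,tid=0
[0] (0*2+0+0,1) = (0,1)
col: 0 vs 1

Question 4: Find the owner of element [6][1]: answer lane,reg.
c: 1->gid=1  r: 6->r8=0,tid=3,i&1=0
L=1*4+3=7  i=0*2+0=0

7,0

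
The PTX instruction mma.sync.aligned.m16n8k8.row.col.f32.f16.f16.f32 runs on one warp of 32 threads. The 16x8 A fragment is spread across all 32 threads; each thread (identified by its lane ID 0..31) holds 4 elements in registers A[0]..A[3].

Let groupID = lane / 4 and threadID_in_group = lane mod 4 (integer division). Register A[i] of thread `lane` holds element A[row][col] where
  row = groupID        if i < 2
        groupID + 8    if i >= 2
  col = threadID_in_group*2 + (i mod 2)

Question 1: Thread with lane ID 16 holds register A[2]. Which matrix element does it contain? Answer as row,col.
16: gr=4,th=0
[2] (4+8,0*2+0) = (12,0)

12,0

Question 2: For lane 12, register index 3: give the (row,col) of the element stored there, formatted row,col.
lane 12->12/4=3, 12 mod 4=0
i=3  r:3+8->11  c:2·0+1->1

11,1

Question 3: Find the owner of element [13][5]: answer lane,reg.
r=13→G=5,rhi=1  c=5→T=2,p=1
L=5*4+2=22  i=1*2+1=3

22,3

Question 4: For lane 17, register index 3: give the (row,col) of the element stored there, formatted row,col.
12,3

lane 17: grp=4 (17/4), tig=1 (17%4)
i=3: r=4+8=12, c=1*2+1=3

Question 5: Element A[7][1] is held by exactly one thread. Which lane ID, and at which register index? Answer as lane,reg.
r=7->g=7,rb=0  c=1->t=0,b0=1
L=7*4+0=28  i=0*2+1=1

28,1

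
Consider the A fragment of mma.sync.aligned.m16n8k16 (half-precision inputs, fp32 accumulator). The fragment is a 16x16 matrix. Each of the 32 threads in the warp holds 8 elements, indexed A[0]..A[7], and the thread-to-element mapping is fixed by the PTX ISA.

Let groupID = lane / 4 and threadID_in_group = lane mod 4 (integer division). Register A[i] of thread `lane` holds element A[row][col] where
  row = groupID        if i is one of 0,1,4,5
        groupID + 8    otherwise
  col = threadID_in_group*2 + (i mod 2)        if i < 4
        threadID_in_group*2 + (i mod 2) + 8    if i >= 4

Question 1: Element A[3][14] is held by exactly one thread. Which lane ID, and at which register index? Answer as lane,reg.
15,4

r=3⇒gr=3,Rb=0  c=14⇒Cb=1,th=3,odd=0
L=3*4+3=15  i=1*4+0*2+0=4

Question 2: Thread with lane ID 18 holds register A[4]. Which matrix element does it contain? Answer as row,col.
18: G=4,T=2
[4] (4+0,2*2+0+8) = (4,12)

4,12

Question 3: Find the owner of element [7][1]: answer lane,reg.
r:7=>grp=7,rB=0  c:1=>cB=0,tig=0,lo=1
L=7*4+0=28  i=0*4+0*2+1=1

28,1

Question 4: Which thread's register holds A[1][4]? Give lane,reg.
6,0

r=1→G=1,rhi=0  c=4→chi=0,T=2,p=0
L=1*4+2=6  i=0*4+0*2+0=0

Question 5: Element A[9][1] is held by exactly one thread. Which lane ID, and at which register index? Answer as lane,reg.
4,3

r=9⇒gr=1,Rb=1  c=1⇒Cb=0,th=0,odd=1
L=1*4+0=4  i=0*4+1*2+1=3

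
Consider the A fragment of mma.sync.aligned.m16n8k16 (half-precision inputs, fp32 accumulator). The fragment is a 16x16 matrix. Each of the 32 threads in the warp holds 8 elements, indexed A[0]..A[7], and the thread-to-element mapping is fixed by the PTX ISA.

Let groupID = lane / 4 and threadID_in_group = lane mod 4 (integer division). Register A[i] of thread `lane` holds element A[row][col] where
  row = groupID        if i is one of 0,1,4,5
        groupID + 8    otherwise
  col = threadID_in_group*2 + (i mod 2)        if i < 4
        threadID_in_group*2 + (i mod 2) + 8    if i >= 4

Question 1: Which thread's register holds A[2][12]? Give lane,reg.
r:2=>grp=2,rB=0  c:12=>cB=1,tig=2,lo=0
L=2*4+2=10  i=1*4+0*2+0=4

10,4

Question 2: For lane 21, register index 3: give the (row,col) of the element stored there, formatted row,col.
13,3

lane 21⇒21/4=5, 21 mod 4=1
i=3  r:5+8⇒13  c:2·1+1+0⇒3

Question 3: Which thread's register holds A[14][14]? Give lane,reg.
r:14=>grp=6,rB=1  c:14=>cB=1,tig=3,lo=0
L=6*4+3=27  i=1*4+1*2+0=6

27,6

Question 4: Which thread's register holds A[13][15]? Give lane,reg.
r=13->g=5,rb=1  c=15->cb=1,t=3,b0=1
L=5*4+3=23  i=1*4+1*2+1=7

23,7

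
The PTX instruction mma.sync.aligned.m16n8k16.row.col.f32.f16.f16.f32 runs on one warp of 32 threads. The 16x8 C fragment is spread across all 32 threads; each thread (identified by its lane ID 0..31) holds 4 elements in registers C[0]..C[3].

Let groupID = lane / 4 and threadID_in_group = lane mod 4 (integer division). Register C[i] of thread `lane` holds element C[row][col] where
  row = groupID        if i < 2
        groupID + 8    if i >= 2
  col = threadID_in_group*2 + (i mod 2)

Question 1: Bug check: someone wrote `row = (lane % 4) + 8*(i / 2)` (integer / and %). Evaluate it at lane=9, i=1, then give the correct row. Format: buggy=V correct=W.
buggy=1 correct=2

`(lane % 4) + 8*(i / 2)`[9,1]→1
lane 9→9/4=2, 9 mod 4=1
i=1  r:2+0→2  c:2·1+1→3
row: 1 vs 2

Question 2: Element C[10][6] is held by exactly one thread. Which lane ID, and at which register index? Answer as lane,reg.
11,2

r=10->g=2,rb=1  c=6->t=3,b0=0
L=2*4+3=11  i=1*2+0=2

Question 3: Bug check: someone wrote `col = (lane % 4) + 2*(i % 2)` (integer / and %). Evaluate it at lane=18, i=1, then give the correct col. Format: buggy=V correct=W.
`(lane % 4) + 2*(i % 2)`[18,1]->4
L=18->g=18>>2=4, t=18&3=2
[1]->row 4+0=4  col 2·2+1=5
col: 4 vs 5

buggy=4 correct=5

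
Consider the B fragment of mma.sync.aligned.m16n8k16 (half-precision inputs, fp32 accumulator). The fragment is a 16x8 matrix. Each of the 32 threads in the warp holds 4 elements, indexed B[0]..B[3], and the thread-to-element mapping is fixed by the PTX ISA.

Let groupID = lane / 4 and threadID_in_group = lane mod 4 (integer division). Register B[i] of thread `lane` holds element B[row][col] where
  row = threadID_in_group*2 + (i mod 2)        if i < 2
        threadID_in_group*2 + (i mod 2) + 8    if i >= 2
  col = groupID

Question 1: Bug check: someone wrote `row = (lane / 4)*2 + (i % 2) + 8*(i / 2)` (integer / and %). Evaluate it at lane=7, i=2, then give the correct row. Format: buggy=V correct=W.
`(lane / 4)*2 + (i % 2) + 8*(i / 2)`[7,2]⇒10
lane 7: gr=1 (7/4), th=3 (7%4)
i=2: r=3*2+0+8=14, c=gr=1
row: 10 vs 14

buggy=10 correct=14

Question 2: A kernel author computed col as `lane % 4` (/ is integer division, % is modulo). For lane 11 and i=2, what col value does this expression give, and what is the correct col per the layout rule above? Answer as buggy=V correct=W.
`lane % 4`[11,2]->3
lane 11: gid=2 (11/4), tid=3 (11%4)
i=2: r=3*2+0+8=14, c=gid=2
col: 3 vs 2

buggy=3 correct=2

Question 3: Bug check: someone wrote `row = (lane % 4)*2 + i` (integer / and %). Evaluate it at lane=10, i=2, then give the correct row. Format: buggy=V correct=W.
`(lane % 4)*2 + i`[10,2]->6
10: gid=2,tid=2
[2] (2*2+0+8,2) = (12,2)
row: 6 vs 12

buggy=6 correct=12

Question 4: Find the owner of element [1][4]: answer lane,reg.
c=4⇒gr=4  r=1⇒Rb=0,th=0,odd=1
L=4*4+0=16  i=0*2+1=1

16,1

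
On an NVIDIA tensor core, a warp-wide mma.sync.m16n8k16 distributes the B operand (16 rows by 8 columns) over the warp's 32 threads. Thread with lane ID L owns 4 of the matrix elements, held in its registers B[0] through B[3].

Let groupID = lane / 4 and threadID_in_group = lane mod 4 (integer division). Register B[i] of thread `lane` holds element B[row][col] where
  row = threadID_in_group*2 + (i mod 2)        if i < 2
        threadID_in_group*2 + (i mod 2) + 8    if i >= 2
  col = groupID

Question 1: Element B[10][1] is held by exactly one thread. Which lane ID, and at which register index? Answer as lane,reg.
5,2

c=1→G=1  r=10→rhi=1,T=1,p=0
L=1*4+1=5  i=1*2+0=2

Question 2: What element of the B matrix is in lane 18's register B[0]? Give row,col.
4,4

lane 18=>18/4=4, 18 mod 4=2
i=0  r:2·2+0+0=>4  c:4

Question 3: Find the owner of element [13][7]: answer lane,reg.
30,3

c=7⇒gr=7  r=13⇒Rb=1,th=2,odd=1
L=7*4+2=30  i=1*2+1=3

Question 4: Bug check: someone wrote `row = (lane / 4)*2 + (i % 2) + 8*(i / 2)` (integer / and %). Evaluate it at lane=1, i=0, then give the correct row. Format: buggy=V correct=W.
buggy=0 correct=2

`(lane / 4)*2 + (i % 2) + 8*(i / 2)`[1,0]⇒0
1: gr=0,th=1
[0] (1*2+0+0,0) = (2,0)
row: 0 vs 2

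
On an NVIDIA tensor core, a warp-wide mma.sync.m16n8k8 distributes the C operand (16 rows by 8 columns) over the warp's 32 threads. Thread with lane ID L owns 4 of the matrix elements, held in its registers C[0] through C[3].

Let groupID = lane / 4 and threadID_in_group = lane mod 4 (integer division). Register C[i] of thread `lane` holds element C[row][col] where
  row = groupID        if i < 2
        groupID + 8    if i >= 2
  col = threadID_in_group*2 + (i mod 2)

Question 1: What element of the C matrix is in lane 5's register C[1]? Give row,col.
lane 5: gr=1 (5/4), th=1 (5%4)
i=1: r=1+0=1, c=1*2+1=3

1,3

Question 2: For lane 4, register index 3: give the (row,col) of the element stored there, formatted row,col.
lane 4->4/4=1, 4 mod 4=0
i=3  r:1+8->9  c:2·0+1->1

9,1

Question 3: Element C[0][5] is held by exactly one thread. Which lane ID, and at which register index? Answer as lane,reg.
r:0=>grp=0,rB=0  c:5=>tig=2,lo=1
L=0*4+2=2  i=0*2+1=1

2,1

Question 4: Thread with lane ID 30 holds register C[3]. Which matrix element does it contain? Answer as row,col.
15,5

lane 30→30/4=7, 30 mod 4=2
i=3  r:7+8→15  c:2·2+1→5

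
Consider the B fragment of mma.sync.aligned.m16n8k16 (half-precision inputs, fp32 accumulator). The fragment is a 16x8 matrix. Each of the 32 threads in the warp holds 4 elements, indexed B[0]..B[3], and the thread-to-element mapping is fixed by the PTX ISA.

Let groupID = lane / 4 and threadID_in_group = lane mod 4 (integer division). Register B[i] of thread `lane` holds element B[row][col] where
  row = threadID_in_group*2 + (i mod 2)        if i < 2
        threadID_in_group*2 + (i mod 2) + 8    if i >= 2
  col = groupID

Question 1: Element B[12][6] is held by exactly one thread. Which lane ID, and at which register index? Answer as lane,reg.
c:6=>grp=6  r:12=>rB=1,tig=2,lo=0
L=6*4+2=26  i=1*2+0=2

26,2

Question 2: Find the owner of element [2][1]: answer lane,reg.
c:1=>grp=1  r:2=>rB=0,tig=1,lo=0
L=1*4+1=5  i=0*2+0=0

5,0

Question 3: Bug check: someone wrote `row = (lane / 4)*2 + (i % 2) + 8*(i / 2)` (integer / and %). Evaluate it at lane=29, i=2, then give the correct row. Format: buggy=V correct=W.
`(lane / 4)*2 + (i % 2) + 8*(i / 2)`[29,2]=>22
lane 29: grp=7 (29/4), tig=1 (29%4)
i=2: r=1*2+0+8=10, c=grp=7
row: 22 vs 10

buggy=22 correct=10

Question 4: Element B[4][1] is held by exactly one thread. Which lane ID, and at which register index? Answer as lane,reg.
6,0

c:1=>grp=1  r:4=>rB=0,tig=2,lo=0
L=1*4+2=6  i=0*2+0=0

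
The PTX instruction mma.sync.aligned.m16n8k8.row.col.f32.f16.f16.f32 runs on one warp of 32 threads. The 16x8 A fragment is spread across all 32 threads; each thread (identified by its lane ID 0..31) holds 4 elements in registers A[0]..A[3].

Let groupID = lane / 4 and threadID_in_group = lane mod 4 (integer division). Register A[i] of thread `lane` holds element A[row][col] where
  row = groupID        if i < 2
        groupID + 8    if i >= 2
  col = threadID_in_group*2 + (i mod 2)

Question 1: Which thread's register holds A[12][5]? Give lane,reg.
r=12->g=4,rb=1  c=5->t=2,b0=1
L=4*4+2=18  i=1*2+1=3

18,3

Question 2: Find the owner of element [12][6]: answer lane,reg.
r=12->g=4,rb=1  c=6->t=3,b0=0
L=4*4+3=19  i=1*2+0=2

19,2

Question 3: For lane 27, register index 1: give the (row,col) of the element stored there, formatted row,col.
6,7

lane 27: gr=6 (27/4), th=3 (27%4)
i=1: r=6+0=6, c=3*2+1=7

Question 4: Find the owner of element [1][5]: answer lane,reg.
r=1→G=1,rhi=0  c=5→T=2,p=1
L=1*4+2=6  i=0*2+1=1

6,1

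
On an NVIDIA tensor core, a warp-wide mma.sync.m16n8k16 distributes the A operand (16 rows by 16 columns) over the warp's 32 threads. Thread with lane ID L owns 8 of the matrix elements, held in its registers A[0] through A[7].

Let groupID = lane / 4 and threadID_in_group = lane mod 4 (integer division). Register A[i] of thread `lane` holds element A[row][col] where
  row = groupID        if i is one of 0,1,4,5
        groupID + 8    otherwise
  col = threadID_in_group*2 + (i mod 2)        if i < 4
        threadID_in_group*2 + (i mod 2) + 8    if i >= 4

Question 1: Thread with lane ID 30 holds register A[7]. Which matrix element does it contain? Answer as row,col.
15,13

30: gid=7,tid=2
[7] (7+8,2*2+1+8) = (15,13)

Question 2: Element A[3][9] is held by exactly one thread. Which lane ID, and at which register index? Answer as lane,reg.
r:3=>grp=3,rB=0  c:9=>cB=1,tig=0,lo=1
L=3*4+0=12  i=1*4+0*2+1=5

12,5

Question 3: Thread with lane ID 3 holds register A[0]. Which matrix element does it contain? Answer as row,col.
lane 3: grp=0 (3/4), tig=3 (3%4)
i=0: r=0+0=0, c=3*2+0+0=6

0,6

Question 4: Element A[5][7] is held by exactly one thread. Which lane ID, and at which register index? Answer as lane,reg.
r=5⇒gr=5,Rb=0  c=7⇒Cb=0,th=3,odd=1
L=5*4+3=23  i=0*4+0*2+1=1

23,1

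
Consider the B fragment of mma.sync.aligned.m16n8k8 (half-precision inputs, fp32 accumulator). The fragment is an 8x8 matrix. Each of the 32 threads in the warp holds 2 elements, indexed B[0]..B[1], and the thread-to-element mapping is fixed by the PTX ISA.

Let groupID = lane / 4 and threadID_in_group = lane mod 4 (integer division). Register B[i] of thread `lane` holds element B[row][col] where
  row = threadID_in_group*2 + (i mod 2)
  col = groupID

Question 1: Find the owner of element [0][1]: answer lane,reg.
4,0

c=1⇒gr=1  r=0⇒th=0,odd=0
L=1*4+0=4  i=0=0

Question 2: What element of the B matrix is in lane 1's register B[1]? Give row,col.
3,0

L=1→G=1>>2=0, T=1&3=1
[1]→row 1·2+1=3  col G=0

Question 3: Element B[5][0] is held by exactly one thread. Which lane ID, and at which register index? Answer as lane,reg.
2,1

c=0→G=0  r=5→T=2,p=1
L=0*4+2=2  i=1=1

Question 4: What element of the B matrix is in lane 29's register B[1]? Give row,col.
L=29->gid=29>>2=7, tid=29&3=1
[1]->row 1·2+1=3  col gid=7

3,7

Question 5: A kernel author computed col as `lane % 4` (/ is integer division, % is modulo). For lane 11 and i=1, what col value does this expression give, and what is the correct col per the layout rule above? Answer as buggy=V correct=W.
buggy=3 correct=2

`lane % 4`[11,1]⇒3
11: gr=2,th=3
[1] (3*2+1,2) = (7,2)
col: 3 vs 2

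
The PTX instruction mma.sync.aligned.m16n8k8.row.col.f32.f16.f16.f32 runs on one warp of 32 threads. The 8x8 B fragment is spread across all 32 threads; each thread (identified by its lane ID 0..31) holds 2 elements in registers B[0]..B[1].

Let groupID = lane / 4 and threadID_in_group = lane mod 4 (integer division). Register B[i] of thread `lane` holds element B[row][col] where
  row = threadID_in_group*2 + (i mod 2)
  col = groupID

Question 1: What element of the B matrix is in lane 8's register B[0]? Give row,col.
8: gr=2,th=0
[0] (0*2+0,2) = (0,2)

0,2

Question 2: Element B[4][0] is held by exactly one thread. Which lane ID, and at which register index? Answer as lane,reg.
c: 0->gid=0  r: 4->tid=2,i&1=0
L=0*4+2=2  i=0=0

2,0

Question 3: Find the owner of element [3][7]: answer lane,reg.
29,1

c:7=>grp=7  r:3=>tig=1,lo=1
L=7*4+1=29  i=1=1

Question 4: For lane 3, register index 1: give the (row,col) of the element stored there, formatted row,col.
7,0

lane 3→3/4=0, 3 mod 4=3
i=1  r:2·3+1→7  c:0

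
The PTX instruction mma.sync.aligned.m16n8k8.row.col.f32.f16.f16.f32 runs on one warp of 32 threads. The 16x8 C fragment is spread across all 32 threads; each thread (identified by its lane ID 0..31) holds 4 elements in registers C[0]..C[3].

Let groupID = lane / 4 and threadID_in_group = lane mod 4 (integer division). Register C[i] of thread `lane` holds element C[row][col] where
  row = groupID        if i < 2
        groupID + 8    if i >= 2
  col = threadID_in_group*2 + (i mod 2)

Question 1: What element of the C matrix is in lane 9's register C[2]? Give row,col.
lane 9->9/4=2, 9 mod 4=1
i=2  r:2+8->10  c:2·1+0->2

10,2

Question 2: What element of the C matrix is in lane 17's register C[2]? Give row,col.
lane 17: g=4 (17/4), t=1 (17%4)
i=2: r=4+8=12, c=1*2+0=2

12,2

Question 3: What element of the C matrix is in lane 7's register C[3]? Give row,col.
9,7

7: g=1,t=3
[3] (1+8,3*2+1) = (9,7)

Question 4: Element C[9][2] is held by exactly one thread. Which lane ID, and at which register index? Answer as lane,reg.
5,2

r: 9->gid=1,r8=1  c: 2->tid=1,i&1=0
L=1*4+1=5  i=1*2+0=2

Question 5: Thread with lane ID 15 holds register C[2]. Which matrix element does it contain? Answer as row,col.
15: g=3,t=3
[2] (3+8,3*2+0) = (11,6)

11,6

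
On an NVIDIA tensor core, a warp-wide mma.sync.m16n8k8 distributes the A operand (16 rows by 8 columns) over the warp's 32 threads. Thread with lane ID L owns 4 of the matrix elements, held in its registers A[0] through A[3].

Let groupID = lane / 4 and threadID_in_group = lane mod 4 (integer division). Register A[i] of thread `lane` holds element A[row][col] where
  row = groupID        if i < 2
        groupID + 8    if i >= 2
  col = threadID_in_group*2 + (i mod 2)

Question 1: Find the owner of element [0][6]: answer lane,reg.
r=0⇒gr=0,Rb=0  c=6⇒th=3,odd=0
L=0*4+3=3  i=0*2+0=0

3,0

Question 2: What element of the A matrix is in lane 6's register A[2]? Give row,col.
6: gid=1,tid=2
[2] (1+8,2*2+0) = (9,4)

9,4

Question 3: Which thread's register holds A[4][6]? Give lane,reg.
19,0

r:4=>grp=4,rB=0  c:6=>tig=3,lo=0
L=4*4+3=19  i=0*2+0=0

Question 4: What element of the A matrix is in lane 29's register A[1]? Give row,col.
29: gr=7,th=1
[1] (7+0,1*2+1) = (7,3)

7,3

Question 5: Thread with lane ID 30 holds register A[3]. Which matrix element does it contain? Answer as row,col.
30: gid=7,tid=2
[3] (7+8,2*2+1) = (15,5)

15,5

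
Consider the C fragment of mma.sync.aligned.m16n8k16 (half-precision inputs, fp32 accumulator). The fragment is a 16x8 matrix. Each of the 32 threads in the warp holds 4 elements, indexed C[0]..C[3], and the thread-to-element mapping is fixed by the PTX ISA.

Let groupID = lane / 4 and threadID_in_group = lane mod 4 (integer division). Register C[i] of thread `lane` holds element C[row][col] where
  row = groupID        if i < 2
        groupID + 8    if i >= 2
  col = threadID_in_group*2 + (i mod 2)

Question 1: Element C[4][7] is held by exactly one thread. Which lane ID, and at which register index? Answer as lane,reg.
19,1

r=4->g=4,rb=0  c=7->t=3,b0=1
L=4*4+3=19  i=0*2+1=1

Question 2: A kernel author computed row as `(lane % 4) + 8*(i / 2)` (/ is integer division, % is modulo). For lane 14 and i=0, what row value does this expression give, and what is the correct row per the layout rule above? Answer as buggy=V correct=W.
`(lane % 4) + 8*(i / 2)`[14,0]→2
lane 14: G=3 (14/4), T=2 (14%4)
i=0: r=3+0=3, c=2*2+0=4
row: 2 vs 3

buggy=2 correct=3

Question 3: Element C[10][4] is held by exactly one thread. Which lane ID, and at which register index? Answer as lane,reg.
10,2

r=10->g=2,rb=1  c=4->t=2,b0=0
L=2*4+2=10  i=1*2+0=2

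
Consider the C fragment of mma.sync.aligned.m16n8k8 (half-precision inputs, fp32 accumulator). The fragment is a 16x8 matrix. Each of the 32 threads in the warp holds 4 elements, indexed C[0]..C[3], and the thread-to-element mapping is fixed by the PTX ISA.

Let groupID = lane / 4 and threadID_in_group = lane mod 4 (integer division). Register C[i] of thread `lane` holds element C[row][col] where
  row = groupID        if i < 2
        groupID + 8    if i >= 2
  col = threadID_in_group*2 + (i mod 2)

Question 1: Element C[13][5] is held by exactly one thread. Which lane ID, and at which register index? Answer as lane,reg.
22,3

r=13→G=5,rhi=1  c=5→T=2,p=1
L=5*4+2=22  i=1*2+1=3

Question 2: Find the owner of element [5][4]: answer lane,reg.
r:5=>grp=5,rB=0  c:4=>tig=2,lo=0
L=5*4+2=22  i=0*2+0=0

22,0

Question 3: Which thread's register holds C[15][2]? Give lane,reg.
r: 15->gid=7,r8=1  c: 2->tid=1,i&1=0
L=7*4+1=29  i=1*2+0=2

29,2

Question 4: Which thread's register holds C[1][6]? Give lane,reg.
7,0

r=1->g=1,rb=0  c=6->t=3,b0=0
L=1*4+3=7  i=0*2+0=0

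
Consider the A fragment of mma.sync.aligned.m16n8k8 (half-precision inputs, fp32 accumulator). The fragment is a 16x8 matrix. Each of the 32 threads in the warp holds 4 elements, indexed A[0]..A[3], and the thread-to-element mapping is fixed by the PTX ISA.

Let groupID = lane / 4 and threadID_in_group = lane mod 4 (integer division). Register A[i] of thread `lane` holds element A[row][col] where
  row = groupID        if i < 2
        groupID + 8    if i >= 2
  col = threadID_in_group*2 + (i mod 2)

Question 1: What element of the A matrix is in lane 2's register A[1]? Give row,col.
0,5

L=2=>grp=2>>2=0, tig=2&3=2
[1]=>row 0+0=0  col 2·2+1=5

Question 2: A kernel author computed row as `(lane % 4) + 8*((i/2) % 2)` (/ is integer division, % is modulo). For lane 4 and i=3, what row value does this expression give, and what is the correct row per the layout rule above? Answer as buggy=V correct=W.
`(lane % 4) + 8*((i/2) % 2)`[4,3]=>8
lane 4=>4/4=1, 4 mod 4=0
i=3  r:1+8=>9  c:2·0+1=>1
row: 8 vs 9

buggy=8 correct=9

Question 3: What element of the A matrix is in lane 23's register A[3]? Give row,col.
23: grp=5,tig=3
[3] (5+8,3*2+1) = (13,7)

13,7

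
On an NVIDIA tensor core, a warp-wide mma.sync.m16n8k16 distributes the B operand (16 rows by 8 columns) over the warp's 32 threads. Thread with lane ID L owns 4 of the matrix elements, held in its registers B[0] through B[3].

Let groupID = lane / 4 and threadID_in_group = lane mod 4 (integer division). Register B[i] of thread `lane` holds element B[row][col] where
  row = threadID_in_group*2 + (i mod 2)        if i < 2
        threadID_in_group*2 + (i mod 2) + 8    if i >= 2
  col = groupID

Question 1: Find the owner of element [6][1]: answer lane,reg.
7,0

c=1→G=1  r=6→rhi=0,T=3,p=0
L=1*4+3=7  i=0*2+0=0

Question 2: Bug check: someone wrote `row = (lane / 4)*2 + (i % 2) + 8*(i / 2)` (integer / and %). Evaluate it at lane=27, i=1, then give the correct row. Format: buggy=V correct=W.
buggy=13 correct=7

`(lane / 4)*2 + (i % 2) + 8*(i / 2)`[27,1]=>13
lane 27: grp=6 (27/4), tig=3 (27%4)
i=1: r=3*2+1+0=7, c=grp=6
row: 13 vs 7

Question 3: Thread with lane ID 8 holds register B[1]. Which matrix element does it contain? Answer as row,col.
L=8=>grp=8>>2=2, tig=8&3=0
[1]=>row 0·2+1+0=1  col grp=2

1,2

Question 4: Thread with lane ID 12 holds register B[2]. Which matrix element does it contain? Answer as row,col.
lane 12->12/4=3, 12 mod 4=0
i=2  r:2·0+0+8->8  c:3

8,3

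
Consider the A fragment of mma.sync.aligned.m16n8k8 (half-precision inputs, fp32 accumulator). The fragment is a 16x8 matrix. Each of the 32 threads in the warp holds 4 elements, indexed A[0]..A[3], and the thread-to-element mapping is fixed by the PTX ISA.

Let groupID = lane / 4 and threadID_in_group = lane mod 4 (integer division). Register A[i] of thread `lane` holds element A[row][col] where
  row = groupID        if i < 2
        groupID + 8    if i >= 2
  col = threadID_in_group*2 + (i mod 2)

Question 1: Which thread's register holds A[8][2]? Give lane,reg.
r=8→G=0,rhi=1  c=2→T=1,p=0
L=0*4+1=1  i=1*2+0=2

1,2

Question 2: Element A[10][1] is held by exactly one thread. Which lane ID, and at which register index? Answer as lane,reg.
r=10→G=2,rhi=1  c=1→T=0,p=1
L=2*4+0=8  i=1*2+1=3

8,3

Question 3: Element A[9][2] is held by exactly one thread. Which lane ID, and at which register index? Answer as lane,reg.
5,2

r: 9->gid=1,r8=1  c: 2->tid=1,i&1=0
L=1*4+1=5  i=1*2+0=2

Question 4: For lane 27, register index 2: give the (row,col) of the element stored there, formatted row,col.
L=27->gid=27>>2=6, tid=27&3=3
[2]->row 6+8=14  col 3·2+0=6

14,6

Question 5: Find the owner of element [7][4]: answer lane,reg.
r: 7->gid=7,r8=0  c: 4->tid=2,i&1=0
L=7*4+2=30  i=0*2+0=0

30,0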